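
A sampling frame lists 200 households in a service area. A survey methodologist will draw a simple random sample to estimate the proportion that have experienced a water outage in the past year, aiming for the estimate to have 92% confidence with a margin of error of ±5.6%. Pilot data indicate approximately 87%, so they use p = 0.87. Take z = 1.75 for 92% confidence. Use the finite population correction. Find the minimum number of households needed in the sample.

72

Unadjusted: n₀ = 1.75² × 0.87 × 0.13 / 0.056² ≈ 110.45, so n₀ = 111.
Finite population correction with N = 200: n = n₀ / (1 + (n₀−1)/N) = 111 / (1 + 110/200) = 111 / 1.5500 ≈ 71.61.
Rounding up, n = 72.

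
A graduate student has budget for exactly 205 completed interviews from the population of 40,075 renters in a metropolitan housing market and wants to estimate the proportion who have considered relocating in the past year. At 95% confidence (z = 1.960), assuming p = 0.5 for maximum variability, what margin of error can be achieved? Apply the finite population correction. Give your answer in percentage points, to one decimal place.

Finite-population factor: (N−n)/(N−1) = (40075−205)/(40075−1) = 0.9949.
SE(p̂) = √[p(1−p)/n · (N−n)/(N−1)] = √[0.2500/205 × 0.9949] = 0.03483.
E = z × SE = 1.960 × 0.03483 = 0.06827 ≈ 6.8 percentage points.

6.8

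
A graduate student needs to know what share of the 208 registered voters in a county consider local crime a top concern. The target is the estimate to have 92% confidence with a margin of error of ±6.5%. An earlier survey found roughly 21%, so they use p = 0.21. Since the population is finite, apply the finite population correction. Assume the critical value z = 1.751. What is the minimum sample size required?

77

Unadjusted: n₀ = 1.751² × 0.21 × 0.79 / 0.065² ≈ 120.39, so n₀ = 121.
Finite population correction with N = 208: n = n₀ / (1 + (n₀−1)/N) = 121 / (1 + 120/208) = 121 / 1.5769 ≈ 76.73.
Rounding up, n = 77.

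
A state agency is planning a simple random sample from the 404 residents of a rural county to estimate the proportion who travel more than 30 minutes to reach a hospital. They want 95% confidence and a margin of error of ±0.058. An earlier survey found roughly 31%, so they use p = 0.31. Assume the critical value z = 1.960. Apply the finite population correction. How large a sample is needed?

Unadjusted: n₀ = 1.960² × 0.31 × 0.69 / 0.058² ≈ 244.27, so n₀ = 245.
Finite population correction with N = 404: n = n₀ / (1 + (n₀−1)/N) = 245 / (1 + 244/404) = 245 / 1.6040 ≈ 152.75.
Rounding up, n = 153.

153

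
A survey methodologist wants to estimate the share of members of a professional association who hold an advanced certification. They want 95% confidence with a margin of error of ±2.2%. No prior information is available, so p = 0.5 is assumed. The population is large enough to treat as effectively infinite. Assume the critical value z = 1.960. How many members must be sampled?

1985

With p = 0.5, p(1−p) = 0.25.
n = z²·p(1−p)/E² = 1.960² × 0.2500 / 0.022² = 3.8416 × 0.2500 / 0.000484 ≈ 1984.30.
Rounding up gives n = 1985.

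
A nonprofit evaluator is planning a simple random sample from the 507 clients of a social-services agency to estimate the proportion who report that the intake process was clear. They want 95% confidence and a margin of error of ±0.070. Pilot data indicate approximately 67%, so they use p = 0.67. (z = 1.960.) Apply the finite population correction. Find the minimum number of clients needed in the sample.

Unadjusted: n₀ = 1.960² × 0.67 × 0.33 / 0.070² ≈ 173.34, so n₀ = 174.
Finite population correction with N = 507: n = n₀ / (1 + (n₀−1)/N) = 174 / (1 + 173/507) = 174 / 1.3412 ≈ 129.73.
Rounding up, n = 130.

130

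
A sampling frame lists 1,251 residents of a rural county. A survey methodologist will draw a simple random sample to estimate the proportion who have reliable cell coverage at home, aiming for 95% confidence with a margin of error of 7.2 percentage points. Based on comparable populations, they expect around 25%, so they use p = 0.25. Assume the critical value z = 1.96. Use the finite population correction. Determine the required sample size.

Unadjusted: n₀ = 1.96² × 0.25 × 0.75 / 0.072² ≈ 138.95, so n₀ = 139.
Finite population correction with N = 1,251: n = n₀ / (1 + (n₀−1)/N) = 139 / (1 + 138/1251) = 139 / 1.1103 ≈ 125.19.
Rounding up, n = 126.

126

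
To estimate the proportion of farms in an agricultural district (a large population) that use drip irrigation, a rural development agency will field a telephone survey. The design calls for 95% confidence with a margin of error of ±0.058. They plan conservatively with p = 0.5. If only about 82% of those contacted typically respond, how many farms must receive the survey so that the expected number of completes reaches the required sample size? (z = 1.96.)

349

Completed interviews needed: n₀ = 1.96² × 0.2500 / 0.058² ≈ 285.49 → 286.
At an 82% response rate, contacts needed = 286 / 0.82 ≈ 348.78 → 349.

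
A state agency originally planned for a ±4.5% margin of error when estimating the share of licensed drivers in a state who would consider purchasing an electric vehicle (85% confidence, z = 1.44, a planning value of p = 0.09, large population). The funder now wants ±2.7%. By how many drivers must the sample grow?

149

At ±4.5%: n = 1.44² × 0.0819 / 0.045² ≈ 83.87 → 84.
At ±2.7%: n = 1.44² × 0.0819 / 0.027² ≈ 232.96 → 233.
Additional respondents: 233 − 84 = 149.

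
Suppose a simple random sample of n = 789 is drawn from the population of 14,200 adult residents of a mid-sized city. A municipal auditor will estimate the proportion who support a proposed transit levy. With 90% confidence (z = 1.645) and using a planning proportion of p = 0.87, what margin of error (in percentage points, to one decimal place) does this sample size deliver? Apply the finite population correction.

Finite-population factor: (N−n)/(N−1) = (14200−789)/(14200−1) = 0.9445.
SE(p̂) = √[p(1−p)/n · (N−n)/(N−1)] = √[0.1131/789 × 0.9445] = 0.01164.
E = z × SE = 1.645 × 0.01164 = 0.01914 ≈ 1.9 percentage points.

1.9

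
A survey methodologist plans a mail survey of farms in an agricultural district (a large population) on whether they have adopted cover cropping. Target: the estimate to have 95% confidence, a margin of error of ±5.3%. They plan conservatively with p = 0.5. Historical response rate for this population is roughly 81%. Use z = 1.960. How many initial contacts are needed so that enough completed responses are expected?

423

Completed interviews needed: n₀ = 1.960² × 0.2500 / 0.053² ≈ 341.90 → 342.
At an 81% response rate, contacts needed = 342 / 0.81 ≈ 422.22 → 423.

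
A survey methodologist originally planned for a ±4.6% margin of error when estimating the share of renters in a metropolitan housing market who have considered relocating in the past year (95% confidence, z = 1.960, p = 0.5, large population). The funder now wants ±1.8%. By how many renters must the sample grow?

2511

At ±4.6%: n = 1.960² × 0.2500 / 0.046² ≈ 453.88 → 454.
At ±1.8%: n = 1.960² × 0.2500 / 0.018² ≈ 2964.20 → 2965.
Additional respondents: 2965 − 454 = 2511.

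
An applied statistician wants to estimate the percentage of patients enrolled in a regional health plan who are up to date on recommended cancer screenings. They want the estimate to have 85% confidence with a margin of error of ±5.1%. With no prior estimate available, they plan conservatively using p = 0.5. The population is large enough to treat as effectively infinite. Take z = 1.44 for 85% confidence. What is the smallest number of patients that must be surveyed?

200

With p = 0.5, p(1−p) = 0.25.
n = z²·p(1−p)/E² = 1.44² × 0.2500 / 0.051² = 2.0736 × 0.2500 / 0.002601 ≈ 199.31.
Rounding up gives n = 200.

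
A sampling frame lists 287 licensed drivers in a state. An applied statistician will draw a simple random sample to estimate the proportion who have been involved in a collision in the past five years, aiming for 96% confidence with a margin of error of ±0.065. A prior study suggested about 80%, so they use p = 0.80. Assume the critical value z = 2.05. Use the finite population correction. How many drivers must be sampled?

Unadjusted: n₀ = 2.05² × 0.80 × 0.20 / 0.065² ≈ 159.15, so n₀ = 160.
Finite population correction with N = 287: n = n₀ / (1 + (n₀−1)/N) = 160 / (1 + 159/287) = 160 / 1.5540 ≈ 102.96.
Rounding up, n = 103.

103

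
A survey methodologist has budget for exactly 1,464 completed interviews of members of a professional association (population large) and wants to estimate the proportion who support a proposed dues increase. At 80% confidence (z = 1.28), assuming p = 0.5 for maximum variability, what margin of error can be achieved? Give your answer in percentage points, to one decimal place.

1.7

SE(p̂) = √[p(1−p)/n] = √[0.2500/1464] = 0.01307.
E = z × SE = 1.28 × 0.01307 = 0.01673, or 1.7 percentage points.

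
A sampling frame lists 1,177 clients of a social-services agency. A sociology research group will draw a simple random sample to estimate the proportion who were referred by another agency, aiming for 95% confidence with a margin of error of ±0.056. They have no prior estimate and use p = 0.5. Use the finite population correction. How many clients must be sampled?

244

For 95% confidence, z = 1.96.
Unadjusted: n₀ = 1.96² × 0.50 × 0.50 / 0.056² ≈ 306.25, so n₀ = 307.
Finite population correction with N = 1,177: n = n₀ / (1 + (n₀−1)/N) = 307 / (1 + 306/1177) = 307 / 1.2600 ≈ 243.65.
Rounding up, n = 244.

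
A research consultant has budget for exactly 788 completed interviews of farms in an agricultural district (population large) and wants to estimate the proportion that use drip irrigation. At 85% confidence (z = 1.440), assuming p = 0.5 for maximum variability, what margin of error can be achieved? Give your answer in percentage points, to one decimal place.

2.6

SE(p̂) = √[p(1−p)/n] = √[0.2500/788] = 0.01781.
E = z × SE = 1.440 × 0.01781 = 0.02565, or 2.6 percentage points.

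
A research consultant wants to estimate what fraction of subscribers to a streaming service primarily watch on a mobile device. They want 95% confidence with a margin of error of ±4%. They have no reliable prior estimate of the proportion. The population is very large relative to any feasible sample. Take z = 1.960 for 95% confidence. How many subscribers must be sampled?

601

With no prior estimate, use p = 0.5, giving p(1−p) = 0.25.
n = z²·p(1−p)/E² = 1.960² × 0.2500 / 0.040² = 3.8416 × 0.2500 / 0.001600 ≈ 600.25.
Rounding up gives n = 601.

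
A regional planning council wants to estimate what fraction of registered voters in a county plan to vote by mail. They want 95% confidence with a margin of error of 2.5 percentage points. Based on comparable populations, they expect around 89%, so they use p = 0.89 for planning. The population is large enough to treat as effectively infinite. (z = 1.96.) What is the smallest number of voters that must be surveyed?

With p = 0.89, p(1−p) = 0.0979.
n = z²·p(1−p)/E² = 1.96² × 0.0979 / 0.025² = 3.8416 × 0.0979 / 0.000625 ≈ 601.75.
Rounding up gives n = 602.

602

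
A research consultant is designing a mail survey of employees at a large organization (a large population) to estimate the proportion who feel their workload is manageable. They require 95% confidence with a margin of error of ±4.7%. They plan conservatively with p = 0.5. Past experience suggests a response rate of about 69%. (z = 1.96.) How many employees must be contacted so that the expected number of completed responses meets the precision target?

Completed interviews needed: n₀ = 1.96² × 0.2500 / 0.047² ≈ 434.77 → 435.
At a 69% response rate, contacts needed = 435 / 0.69 ≈ 630.43 → 631.

631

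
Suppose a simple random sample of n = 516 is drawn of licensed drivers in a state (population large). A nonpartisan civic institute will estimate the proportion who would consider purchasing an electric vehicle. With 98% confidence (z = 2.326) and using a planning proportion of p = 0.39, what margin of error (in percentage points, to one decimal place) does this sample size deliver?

5.0

SE(p̂) = √[p(1−p)/n] = √[0.2379/516] = 0.02147.
E = z × SE = 2.326 × 0.02147 = 0.04994, or 5.0 percentage points.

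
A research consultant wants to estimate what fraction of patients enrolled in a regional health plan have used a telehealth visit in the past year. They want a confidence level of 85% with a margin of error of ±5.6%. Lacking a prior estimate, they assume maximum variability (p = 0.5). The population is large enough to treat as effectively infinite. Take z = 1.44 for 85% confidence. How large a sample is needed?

With p = 0.5, p(1−p) = 0.25.
n = z²·p(1−p)/E² = 1.44² × 0.2500 / 0.056² = 2.0736 × 0.2500 / 0.003136 ≈ 165.31.
Rounding up gives n = 166.

166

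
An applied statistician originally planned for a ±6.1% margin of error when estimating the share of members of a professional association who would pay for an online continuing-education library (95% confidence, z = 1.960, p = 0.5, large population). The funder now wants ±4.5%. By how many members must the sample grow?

216

At ±6.1%: n = 1.960² × 0.2500 / 0.061² ≈ 258.10 → 259.
At ±4.5%: n = 1.960² × 0.2500 / 0.045² ≈ 474.27 → 475.
Additional respondents: 475 − 259 = 216.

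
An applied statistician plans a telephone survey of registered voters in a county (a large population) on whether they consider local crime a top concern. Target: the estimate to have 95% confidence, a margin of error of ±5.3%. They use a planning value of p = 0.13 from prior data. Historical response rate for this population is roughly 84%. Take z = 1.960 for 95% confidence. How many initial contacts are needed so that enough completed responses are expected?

Completed interviews needed: n₀ = 1.960² × 0.1131 / 0.053² ≈ 154.68 → 155.
At an 84% response rate, contacts needed = 155 / 0.84 ≈ 184.52 → 185.

185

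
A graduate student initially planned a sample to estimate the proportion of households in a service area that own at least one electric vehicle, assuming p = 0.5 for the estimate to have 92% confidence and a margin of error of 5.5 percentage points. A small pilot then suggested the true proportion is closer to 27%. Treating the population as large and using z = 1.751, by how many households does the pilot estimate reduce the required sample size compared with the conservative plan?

54

Conservative (p = 0.5): n = 1.751² × 0.25 / 0.055² ≈ 253.39 → 254.
Using p = 0.27: p(1−p) = 0.1971, so n = 1.751² × 0.1971 / 0.055² ≈ 199.77 → 200.
Reduction: 254 − 200 = 54.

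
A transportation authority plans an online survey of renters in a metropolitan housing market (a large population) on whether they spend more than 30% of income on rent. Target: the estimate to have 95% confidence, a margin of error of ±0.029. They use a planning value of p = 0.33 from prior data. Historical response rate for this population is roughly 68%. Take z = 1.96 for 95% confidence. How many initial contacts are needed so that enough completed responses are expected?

1486

Completed interviews needed: n₀ = 1.96² × 0.2211 / 0.029² ≈ 1009.96 → 1010.
At a 68% response rate, contacts needed = 1010 / 0.68 ≈ 1485.29 → 1486.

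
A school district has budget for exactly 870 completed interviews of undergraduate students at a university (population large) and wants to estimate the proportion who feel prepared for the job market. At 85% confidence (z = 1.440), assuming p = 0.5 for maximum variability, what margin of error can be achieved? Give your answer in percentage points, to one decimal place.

SE(p̂) = √[p(1−p)/n] = √[0.2500/870] = 0.01695.
E = z × SE = 1.440 × 0.01695 = 0.02441, or 2.4 percentage points.

2.4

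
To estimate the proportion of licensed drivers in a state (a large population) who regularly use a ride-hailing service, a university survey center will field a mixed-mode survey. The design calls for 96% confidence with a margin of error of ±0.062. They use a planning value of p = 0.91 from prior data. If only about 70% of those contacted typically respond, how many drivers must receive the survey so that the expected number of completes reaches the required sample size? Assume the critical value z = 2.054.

129

Completed interviews needed: n₀ = 2.054² × 0.0819 / 0.062² ≈ 89.89 → 90.
At a 70% response rate, contacts needed = 90 / 0.70 ≈ 128.57 → 129.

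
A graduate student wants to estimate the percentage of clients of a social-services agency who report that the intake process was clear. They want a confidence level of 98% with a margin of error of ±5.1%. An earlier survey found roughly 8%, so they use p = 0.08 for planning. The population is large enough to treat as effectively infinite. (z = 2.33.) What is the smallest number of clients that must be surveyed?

With p = 0.08, p(1−p) = 0.0736.
n = z²·p(1−p)/E² = 2.33² × 0.0736 / 0.051² = 5.4289 × 0.0736 / 0.002601 ≈ 153.62.
Rounding up gives n = 154.

154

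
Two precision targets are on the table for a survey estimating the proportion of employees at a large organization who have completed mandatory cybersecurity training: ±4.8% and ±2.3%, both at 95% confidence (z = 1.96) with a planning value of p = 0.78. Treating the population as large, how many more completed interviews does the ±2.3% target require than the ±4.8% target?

At ±4.8%: n = 1.96² × 0.1716 / 0.048² ≈ 286.12 → 287.
At ±2.3%: n = 1.96² × 0.1716 / 0.023² ≈ 1246.16 → 1247.
Additional respondents: 1247 − 287 = 960.

960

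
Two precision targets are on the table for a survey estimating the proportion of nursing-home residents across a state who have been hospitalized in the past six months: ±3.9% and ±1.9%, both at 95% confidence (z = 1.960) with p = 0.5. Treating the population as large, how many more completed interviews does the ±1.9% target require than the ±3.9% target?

2029

At ±3.9%: n = 1.960² × 0.2500 / 0.039² ≈ 631.43 → 632.
At ±1.9%: n = 1.960² × 0.2500 / 0.019² ≈ 2660.39 → 2661.
Additional respondents: 2661 − 632 = 2029.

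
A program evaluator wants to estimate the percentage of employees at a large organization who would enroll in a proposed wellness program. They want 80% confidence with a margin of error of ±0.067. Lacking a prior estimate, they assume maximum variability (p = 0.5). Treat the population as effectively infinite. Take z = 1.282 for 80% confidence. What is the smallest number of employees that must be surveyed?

With p = 0.5, p(1−p) = 0.25.
n = z²·p(1−p)/E² = 1.282² × 0.2500 / 0.067² = 1.6435 × 0.2500 / 0.004489 ≈ 91.53.
Rounding up gives n = 92.

92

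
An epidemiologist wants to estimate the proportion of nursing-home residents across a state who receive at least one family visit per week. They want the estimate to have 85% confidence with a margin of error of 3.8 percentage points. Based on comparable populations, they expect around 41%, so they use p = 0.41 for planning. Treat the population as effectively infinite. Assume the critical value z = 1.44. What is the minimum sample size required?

348

With p = 0.41, p(1−p) = 0.2419.
n = z²·p(1−p)/E² = 1.44² × 0.2419 / 0.038² = 2.0736 × 0.2419 / 0.001444 ≈ 347.37.
Rounding up gives n = 348.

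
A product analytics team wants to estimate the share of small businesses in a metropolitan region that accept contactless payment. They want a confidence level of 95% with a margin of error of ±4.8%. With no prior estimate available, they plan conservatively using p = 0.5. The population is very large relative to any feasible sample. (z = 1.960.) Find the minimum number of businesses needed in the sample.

With p = 0.5, p(1−p) = 0.25.
n = z²·p(1−p)/E² = 1.960² × 0.2500 / 0.048² = 3.8416 × 0.2500 / 0.002304 ≈ 416.84.
Rounding up gives n = 417.

417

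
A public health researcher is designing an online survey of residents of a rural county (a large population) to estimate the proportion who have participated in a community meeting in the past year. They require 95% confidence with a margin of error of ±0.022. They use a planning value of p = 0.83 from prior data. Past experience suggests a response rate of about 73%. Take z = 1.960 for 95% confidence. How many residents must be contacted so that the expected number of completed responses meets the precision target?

1535

Completed interviews needed: n₀ = 1.960² × 0.1411 / 0.022² ≈ 1119.94 → 1120.
At a 73% response rate, contacts needed = 1120 / 0.73 ≈ 1534.25 → 1535.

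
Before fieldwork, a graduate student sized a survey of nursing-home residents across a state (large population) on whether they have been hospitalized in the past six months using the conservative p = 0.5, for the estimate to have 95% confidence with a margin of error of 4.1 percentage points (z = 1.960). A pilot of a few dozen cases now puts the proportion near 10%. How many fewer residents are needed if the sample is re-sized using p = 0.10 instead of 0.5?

Conservative (p = 0.5): n = 1.960² × 0.25 / 0.041² ≈ 571.33 → 572.
Using p = 0.10: p(1−p) = 0.0900, so n = 1.960² × 0.0900 / 0.041² ≈ 205.68 → 206.
Reduction: 572 − 206 = 366.

366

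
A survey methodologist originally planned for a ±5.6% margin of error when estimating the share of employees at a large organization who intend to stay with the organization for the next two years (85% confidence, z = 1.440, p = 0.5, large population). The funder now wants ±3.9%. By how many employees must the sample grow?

At ±5.6%: n = 1.440² × 0.2500 / 0.056² ≈ 165.31 → 166.
At ±3.9%: n = 1.440² × 0.2500 / 0.039² ≈ 340.83 → 341.
Additional respondents: 341 − 166 = 175.

175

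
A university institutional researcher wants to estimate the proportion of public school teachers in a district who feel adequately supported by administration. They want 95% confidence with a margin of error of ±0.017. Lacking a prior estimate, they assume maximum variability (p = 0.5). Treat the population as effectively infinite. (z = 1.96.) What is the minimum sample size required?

3324

With p = 0.5, p(1−p) = 0.25.
n = z²·p(1−p)/E² = 1.96² × 0.2500 / 0.017² = 3.8416 × 0.2500 / 0.000289 ≈ 3323.18.
Rounding up gives n = 3324.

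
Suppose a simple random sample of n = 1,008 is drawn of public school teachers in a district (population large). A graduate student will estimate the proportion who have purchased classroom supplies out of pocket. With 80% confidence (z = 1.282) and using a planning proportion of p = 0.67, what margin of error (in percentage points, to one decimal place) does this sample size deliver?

SE(p̂) = √[p(1−p)/n] = √[0.2211/1008] = 0.01481.
E = z × SE = 1.282 × 0.01481 = 0.01899, or 1.9 percentage points.

1.9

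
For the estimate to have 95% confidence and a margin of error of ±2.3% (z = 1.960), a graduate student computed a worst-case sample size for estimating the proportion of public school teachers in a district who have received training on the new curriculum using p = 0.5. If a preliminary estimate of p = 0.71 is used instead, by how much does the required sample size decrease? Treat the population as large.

Conservative (p = 0.5): n = 1.960² × 0.25 / 0.023² ≈ 1815.50 → 1816.
Using p = 0.71: p(1−p) = 0.2059, so n = 1.960² × 0.2059 / 0.023² ≈ 1495.25 → 1496.
Reduction: 1816 − 1496 = 320.

320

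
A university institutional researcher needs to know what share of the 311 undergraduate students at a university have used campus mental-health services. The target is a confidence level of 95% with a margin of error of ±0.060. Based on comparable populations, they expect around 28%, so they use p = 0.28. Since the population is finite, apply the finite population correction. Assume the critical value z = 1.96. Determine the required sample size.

Unadjusted: n₀ = 1.96² × 0.28 × 0.72 / 0.060² ≈ 215.13, so n₀ = 216.
Finite population correction with N = 311: n = n₀ / (1 + (n₀−1)/N) = 216 / (1 + 215/311) = 216 / 1.6913 ≈ 127.71.
Rounding up, n = 128.

128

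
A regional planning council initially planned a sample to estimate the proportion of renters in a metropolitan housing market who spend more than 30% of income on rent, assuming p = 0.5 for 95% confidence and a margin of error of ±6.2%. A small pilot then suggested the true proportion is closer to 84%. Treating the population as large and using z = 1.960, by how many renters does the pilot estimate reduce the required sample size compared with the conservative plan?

115

Conservative (p = 0.5): n = 1.960² × 0.25 / 0.062² ≈ 249.84 → 250.
Using p = 0.84: p(1−p) = 0.1344, so n = 1.960² × 0.1344 / 0.062² ≈ 134.32 → 135.
Reduction: 250 − 135 = 115.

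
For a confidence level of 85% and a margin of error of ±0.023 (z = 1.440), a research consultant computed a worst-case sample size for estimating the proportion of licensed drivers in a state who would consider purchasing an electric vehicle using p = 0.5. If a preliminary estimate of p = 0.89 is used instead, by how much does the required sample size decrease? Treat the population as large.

596

Conservative (p = 0.5): n = 1.440² × 0.25 / 0.023² ≈ 979.96 → 980.
Using p = 0.89: p(1−p) = 0.0979, so n = 1.440² × 0.0979 / 0.023² ≈ 383.75 → 384.
Reduction: 980 − 384 = 596.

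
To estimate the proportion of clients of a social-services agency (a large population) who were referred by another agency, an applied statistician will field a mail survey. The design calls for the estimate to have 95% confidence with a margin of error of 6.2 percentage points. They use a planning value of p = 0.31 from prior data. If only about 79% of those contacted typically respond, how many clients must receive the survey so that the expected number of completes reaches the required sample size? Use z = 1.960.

271

Completed interviews needed: n₀ = 1.960² × 0.2139 / 0.062² ≈ 213.77 → 214.
At a 79% response rate, contacts needed = 214 / 0.79 ≈ 270.89 → 271.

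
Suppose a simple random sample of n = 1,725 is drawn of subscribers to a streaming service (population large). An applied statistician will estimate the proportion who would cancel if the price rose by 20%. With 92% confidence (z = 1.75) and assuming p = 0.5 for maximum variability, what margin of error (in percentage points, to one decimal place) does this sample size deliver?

SE(p̂) = √[p(1−p)/n] = √[0.2500/1725] = 0.01204.
E = z × SE = 1.75 × 0.01204 = 0.02107, or 2.1 percentage points.

2.1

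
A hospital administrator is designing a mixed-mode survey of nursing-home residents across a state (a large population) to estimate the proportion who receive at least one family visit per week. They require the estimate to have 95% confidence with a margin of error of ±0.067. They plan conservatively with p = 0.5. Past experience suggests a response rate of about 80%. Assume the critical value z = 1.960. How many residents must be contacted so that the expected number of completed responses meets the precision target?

268

Completed interviews needed: n₀ = 1.960² × 0.2500 / 0.067² ≈ 213.95 → 214.
At an 80% response rate, contacts needed = 214 / 0.80 ≈ 267.50 → 268.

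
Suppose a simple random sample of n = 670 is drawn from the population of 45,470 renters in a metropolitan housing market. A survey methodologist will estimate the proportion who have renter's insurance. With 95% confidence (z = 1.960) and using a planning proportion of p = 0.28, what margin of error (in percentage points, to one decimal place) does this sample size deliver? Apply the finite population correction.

Finite-population factor: (N−n)/(N−1) = (45470−670)/(45470−1) = 0.9853.
SE(p̂) = √[p(1−p)/n · (N−n)/(N−1)] = √[0.2016/670 × 0.9853] = 0.01722.
E = z × SE = 1.960 × 0.01722 = 0.03375 ≈ 3.4 percentage points.

3.4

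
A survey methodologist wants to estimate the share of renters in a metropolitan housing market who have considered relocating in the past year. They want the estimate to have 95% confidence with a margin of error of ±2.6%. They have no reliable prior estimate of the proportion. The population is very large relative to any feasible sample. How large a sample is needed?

1421

For 95% confidence, z = 1.960.
With no prior estimate, use p = 0.5, giving p(1−p) = 0.25.
n = z²·p(1−p)/E² = 1.960² × 0.2500 / 0.026² = 3.8416 × 0.2500 / 0.000676 ≈ 1420.71.
Rounding up gives n = 1421.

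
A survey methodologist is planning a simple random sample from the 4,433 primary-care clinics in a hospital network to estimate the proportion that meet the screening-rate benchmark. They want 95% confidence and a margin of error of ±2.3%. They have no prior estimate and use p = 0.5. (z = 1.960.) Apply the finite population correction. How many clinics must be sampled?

1289

Unadjusted: n₀ = 1.960² × 0.50 × 0.50 / 0.023² ≈ 1815.50, so n₀ = 1816.
Finite population correction with N = 4,433: n = n₀ / (1 + (n₀−1)/N) = 1816 / (1 + 1815/4433) = 1816 / 1.4094 ≈ 1288.46.
Rounding up, n = 1289.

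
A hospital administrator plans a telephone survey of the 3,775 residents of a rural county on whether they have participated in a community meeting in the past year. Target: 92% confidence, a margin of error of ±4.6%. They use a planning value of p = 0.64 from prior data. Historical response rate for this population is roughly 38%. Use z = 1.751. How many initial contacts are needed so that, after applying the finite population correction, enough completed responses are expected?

808

Completed interviews needed (unadjusted): n₀ = 1.751² × 0.2304 / 0.046² ≈ 333.84 → 334.
FPC for N = 3,775: n = 334 / (1 + 333/3775) = 334 / 1.0882 ≈ 306.93 → 307.
At a 38% response rate, contacts needed = 307 / 0.38 ≈ 807.89 → 808.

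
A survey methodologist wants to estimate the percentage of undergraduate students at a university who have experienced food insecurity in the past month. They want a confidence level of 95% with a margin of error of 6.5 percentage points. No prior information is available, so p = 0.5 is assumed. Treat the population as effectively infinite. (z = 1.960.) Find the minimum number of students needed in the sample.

228

With p = 0.5, p(1−p) = 0.25.
n = z²·p(1−p)/E² = 1.960² × 0.2500 / 0.065² = 3.8416 × 0.2500 / 0.004225 ≈ 227.31.
Rounding up gives n = 228.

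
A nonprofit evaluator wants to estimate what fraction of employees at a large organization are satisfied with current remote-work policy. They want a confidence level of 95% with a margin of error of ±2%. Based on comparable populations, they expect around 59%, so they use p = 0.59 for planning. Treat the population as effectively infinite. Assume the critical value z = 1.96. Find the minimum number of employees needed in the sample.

2324

With p = 0.59, p(1−p) = 0.2419.
n = z²·p(1−p)/E² = 1.96² × 0.2419 / 0.020² = 3.8416 × 0.2419 / 0.000400 ≈ 2323.21.
Rounding up gives n = 2324.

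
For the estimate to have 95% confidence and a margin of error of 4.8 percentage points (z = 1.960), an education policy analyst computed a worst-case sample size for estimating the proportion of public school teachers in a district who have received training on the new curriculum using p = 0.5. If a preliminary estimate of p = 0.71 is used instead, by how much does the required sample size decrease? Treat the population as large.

73

Conservative (p = 0.5): n = 1.960² × 0.25 / 0.048² ≈ 416.84 → 417.
Using p = 0.71: p(1−p) = 0.2059, so n = 1.960² × 0.2059 / 0.048² ≈ 343.31 → 344.
Reduction: 417 − 344 = 73.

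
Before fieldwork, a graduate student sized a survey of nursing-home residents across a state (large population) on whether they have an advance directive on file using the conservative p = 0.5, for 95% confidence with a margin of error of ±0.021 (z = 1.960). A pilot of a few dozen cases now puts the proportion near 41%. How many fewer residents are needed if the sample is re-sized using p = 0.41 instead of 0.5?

70

Conservative (p = 0.5): n = 1.960² × 0.25 / 0.021² ≈ 2177.78 → 2178.
Using p = 0.41: p(1−p) = 0.2419, so n = 1.960² × 0.2419 / 0.021² ≈ 2107.22 → 2108.
Reduction: 2178 − 2108 = 70.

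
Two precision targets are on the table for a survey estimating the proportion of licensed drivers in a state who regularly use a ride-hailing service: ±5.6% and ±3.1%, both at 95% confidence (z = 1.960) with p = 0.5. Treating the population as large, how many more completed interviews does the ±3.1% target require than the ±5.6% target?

693

At ±5.6%: n = 1.960² × 0.2500 / 0.056² ≈ 306.25 → 307.
At ±3.1%: n = 1.960² × 0.2500 / 0.031² ≈ 999.38 → 1000.
Additional respondents: 1000 − 307 = 693.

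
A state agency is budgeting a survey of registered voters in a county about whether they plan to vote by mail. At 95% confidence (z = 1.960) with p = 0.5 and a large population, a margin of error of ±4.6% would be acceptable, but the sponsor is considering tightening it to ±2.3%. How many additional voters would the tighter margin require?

At ±4.6%: n = 1.960² × 0.2500 / 0.046² ≈ 453.88 → 454.
At ±2.3%: n = 1.960² × 0.2500 / 0.023² ≈ 1815.50 → 1816.
Additional respondents: 1816 − 454 = 1362.

1362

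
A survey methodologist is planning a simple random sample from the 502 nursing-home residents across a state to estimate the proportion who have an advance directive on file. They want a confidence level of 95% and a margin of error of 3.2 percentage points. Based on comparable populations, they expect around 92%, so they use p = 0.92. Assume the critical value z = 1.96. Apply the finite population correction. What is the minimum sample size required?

Unadjusted: n₀ = 1.96² × 0.92 × 0.08 / 0.032² ≈ 276.11, so n₀ = 277.
Finite population correction with N = 502: n = n₀ / (1 + (n₀−1)/N) = 277 / (1 + 276/502) = 277 / 1.5498 ≈ 178.73.
Rounding up, n = 179.

179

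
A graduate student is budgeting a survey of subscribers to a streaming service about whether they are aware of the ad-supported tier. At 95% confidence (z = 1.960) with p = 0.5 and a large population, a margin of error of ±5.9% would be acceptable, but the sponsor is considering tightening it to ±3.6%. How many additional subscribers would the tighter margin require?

At ±5.9%: n = 1.960² × 0.2500 / 0.059² ≈ 275.90 → 276.
At ±3.6%: n = 1.960² × 0.2500 / 0.036² ≈ 741.05 → 742.
Additional respondents: 742 − 276 = 466.

466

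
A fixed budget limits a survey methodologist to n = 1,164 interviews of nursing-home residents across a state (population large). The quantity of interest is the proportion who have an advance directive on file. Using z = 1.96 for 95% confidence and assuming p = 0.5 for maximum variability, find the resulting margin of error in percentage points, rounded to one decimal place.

2.9

SE(p̂) = √[p(1−p)/n] = √[0.2500/1164] = 0.01466.
E = z × SE = 1.96 × 0.01466 = 0.02872, or 2.9 percentage points.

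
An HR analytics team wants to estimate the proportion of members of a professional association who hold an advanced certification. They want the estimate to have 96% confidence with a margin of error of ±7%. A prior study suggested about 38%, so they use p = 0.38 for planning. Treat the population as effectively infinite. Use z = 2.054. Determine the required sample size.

With p = 0.38, p(1−p) = 0.2356.
n = z²·p(1−p)/E² = 2.054² × 0.2356 / 0.070² = 4.2189 × 0.2356 / 0.004900 ≈ 202.85.
Rounding up gives n = 203.

203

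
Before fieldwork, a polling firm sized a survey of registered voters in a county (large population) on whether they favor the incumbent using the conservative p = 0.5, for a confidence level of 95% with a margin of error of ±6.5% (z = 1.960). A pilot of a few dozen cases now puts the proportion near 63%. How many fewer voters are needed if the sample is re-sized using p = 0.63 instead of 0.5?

Conservative (p = 0.5): n = 1.960² × 0.25 / 0.065² ≈ 227.31 → 228.
Using p = 0.63: p(1−p) = 0.2331, so n = 1.960² × 0.2331 / 0.065² ≈ 211.95 → 212.
Reduction: 228 − 212 = 16.

16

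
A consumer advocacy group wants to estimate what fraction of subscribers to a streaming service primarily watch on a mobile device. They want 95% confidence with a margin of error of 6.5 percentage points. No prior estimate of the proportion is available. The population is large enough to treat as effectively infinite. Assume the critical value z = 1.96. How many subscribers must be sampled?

228

With no prior estimate, use p = 0.5, giving p(1−p) = 0.25.
n = z²·p(1−p)/E² = 1.96² × 0.2500 / 0.065² = 3.8416 × 0.2500 / 0.004225 ≈ 227.31.
Rounding up gives n = 228.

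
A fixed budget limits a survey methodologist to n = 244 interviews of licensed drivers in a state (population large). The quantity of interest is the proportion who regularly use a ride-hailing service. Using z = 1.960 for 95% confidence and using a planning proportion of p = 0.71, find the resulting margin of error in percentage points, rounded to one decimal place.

SE(p̂) = √[p(1−p)/n] = √[0.2059/244] = 0.02905.
E = z × SE = 1.960 × 0.02905 = 0.05694, or 5.7 percentage points.

5.7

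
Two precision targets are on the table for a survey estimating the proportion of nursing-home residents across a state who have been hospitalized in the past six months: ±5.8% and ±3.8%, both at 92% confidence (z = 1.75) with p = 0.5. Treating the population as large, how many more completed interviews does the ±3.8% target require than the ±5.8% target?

303

At ±5.8%: n = 1.75² × 0.2500 / 0.058² ≈ 227.59 → 228.
At ±3.8%: n = 1.75² × 0.2500 / 0.038² ≈ 530.21 → 531.
Additional respondents: 531 − 228 = 303.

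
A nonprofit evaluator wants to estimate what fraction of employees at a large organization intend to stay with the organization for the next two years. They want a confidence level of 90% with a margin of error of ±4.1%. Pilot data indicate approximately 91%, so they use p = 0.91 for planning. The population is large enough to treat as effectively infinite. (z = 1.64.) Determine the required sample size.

With p = 0.91, p(1−p) = 0.0819.
n = z²·p(1−p)/E² = 1.64² × 0.0819 / 0.041² = 2.6896 × 0.0819 / 0.001681 ≈ 131.04.
Rounding up gives n = 132.

132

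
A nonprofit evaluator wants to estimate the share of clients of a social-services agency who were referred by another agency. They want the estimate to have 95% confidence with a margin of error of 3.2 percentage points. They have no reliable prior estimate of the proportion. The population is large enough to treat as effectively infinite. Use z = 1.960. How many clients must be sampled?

With no prior estimate, use p = 0.5, giving p(1−p) = 0.25.
n = z²·p(1−p)/E² = 1.960² × 0.2500 / 0.032² = 3.8416 × 0.2500 / 0.001024 ≈ 937.89.
Rounding up gives n = 938.

938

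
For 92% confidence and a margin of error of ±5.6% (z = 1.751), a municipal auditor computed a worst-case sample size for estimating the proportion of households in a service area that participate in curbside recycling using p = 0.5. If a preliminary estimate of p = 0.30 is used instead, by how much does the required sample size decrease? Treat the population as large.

39

Conservative (p = 0.5): n = 1.751² × 0.25 / 0.056² ≈ 244.42 → 245.
Using p = 0.30: p(1−p) = 0.2100, so n = 1.751² × 0.2100 / 0.056² ≈ 205.31 → 206.
Reduction: 245 − 206 = 39.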